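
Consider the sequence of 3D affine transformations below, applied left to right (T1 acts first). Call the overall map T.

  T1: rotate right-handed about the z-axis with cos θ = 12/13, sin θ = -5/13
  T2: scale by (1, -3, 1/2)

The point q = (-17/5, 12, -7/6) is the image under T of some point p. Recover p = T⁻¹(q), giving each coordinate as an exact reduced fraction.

p = (-8/5, -5, -7/3)

T1 = [12/13 5/13 0 0; -5/13 12/13 0 0; 0 0 1 0; 0 0 0 1]
T2·T1 = [12/13 5/13 0 0; 15/13 -36/13 0 0; 0 0 1/2 0; 0 0 0 1]
det M = -3/2; M⁻¹ = [12/13 5/39 0 0; 5/13 -4/13 0 0; 0 0 2 0; 0 0 0 1]
M⁻¹ · (-17/5, 12, -7/6)ᵀ = (-8/5, -5, -7/3)ᵀ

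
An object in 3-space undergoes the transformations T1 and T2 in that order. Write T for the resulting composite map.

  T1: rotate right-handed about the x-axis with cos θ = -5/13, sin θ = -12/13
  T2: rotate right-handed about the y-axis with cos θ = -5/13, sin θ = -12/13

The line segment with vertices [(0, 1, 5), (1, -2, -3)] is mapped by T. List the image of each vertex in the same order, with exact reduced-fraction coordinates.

T1 rotate right-handed about the x-axis with cos θ = -5/13, sin θ = -12/13: (0, 1, 5) → (0, 55/13, -37/13); (1, -2, -3) → (1, -2, 3)
T2 rotate right-handed about the y-axis with cos θ = -5/13, sin θ = -12/13: (0, 55/13, -37/13) → (444/169, 55/13, 185/169); (1, -2, 3) → (-41/13, -2, -3/13)

image vertices: (444/169, 55/13, 185/169), (-41/13, -2, -3/13)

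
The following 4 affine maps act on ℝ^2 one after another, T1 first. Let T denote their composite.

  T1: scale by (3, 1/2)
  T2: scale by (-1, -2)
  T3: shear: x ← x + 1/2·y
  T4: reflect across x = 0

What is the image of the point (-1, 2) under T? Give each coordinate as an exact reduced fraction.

T(p) = (-2, -2)

T1 scale by (3, 1/2): (-1, 2) → (-3, 1)
T2 scale by (-1, -2): (-3, 1) → (3, -2)
T3 shear: x ← x + 1/2·y: (3, -2) → (2, -2)
T4 reflect across x = 0: (2, -2) → (-2, -2)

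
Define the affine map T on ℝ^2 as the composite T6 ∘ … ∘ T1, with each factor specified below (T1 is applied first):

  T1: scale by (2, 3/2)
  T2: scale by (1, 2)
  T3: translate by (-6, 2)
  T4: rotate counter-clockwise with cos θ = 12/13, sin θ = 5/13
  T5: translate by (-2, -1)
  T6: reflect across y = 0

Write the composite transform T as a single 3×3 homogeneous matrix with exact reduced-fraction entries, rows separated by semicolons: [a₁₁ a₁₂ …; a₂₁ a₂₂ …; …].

T1 = [2 0 0; 0 3/2 0; 0 0 1]
T2·T1 = [2 0 0; 0 3 0; 0 0 1]
T3·…·T1 = [2 0 -6; 0 3 2; 0 0 1]
T4·…·T1 = [24/13 -15/13 -82/13; 10/13 36/13 -6/13; 0 0 1]
T5·…·T1 = [24/13 -15/13 -108/13; 10/13 36/13 -19/13; 0 0 1]
T6·…·T1 = [24/13 -15/13 -108/13; -10/13 -36/13 19/13; 0 0 1]

T = [24/13 -15/13 -108/13; -10/13 -36/13 19/13; 0 0 1]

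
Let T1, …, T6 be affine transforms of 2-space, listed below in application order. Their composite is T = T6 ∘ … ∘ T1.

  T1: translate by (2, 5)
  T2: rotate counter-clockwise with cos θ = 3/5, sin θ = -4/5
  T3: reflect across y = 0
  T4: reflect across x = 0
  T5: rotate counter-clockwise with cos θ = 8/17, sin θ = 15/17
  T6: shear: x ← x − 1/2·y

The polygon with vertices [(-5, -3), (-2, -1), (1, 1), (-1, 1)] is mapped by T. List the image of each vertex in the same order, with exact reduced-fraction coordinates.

T1 translate by (2, 5): (-5, -3) → (-3, 2); (-2, -1) → (0, 4); (1, 1) → (3, 6); (-1, 1) → (1, 6)
T2 rotate counter-clockwise with cos θ = 3/5, sin θ = -4/5: (-3, 2) → (-1/5, 18/5); (0, 4) → (16/5, 12/5); (3, 6) → (33/5, 6/5); (1, 6) → (27/5, 14/5)
T3 reflect across y = 0: (-1/5, 18/5) → (-1/5, -18/5); (16/5, 12/5) → (16/5, -12/5); (33/5, 6/5) → (33/5, -6/5); (27/5, 14/5) → (27/5, -14/5)
T4 reflect across x = 0: (-1/5, -18/5) → (1/5, -18/5); (16/5, -12/5) → (-16/5, -12/5); (33/5, -6/5) → (-33/5, -6/5); (27/5, -14/5) → (-27/5, -14/5)
T5 rotate counter-clockwise with cos θ = 8/17, sin θ = 15/17: (1/5, -18/5) → (278/85, -129/85); (-16/5, -12/5) → (52/85, -336/85); (-33/5, -6/5) → (-174/85, -543/85); (-27/5, -14/5) → (-6/85, -517/85)
T6 shear: x ← x − 1/2·y: (278/85, -129/85) → (137/34, -129/85); (52/85, -336/85) → (44/17, -336/85); (-174/85, -543/85) → (39/34, -543/85); (-6/85, -517/85) → (101/34, -517/85)

image vertices: (137/34, -129/85), (44/17, -336/85), (39/34, -543/85), (101/34, -517/85)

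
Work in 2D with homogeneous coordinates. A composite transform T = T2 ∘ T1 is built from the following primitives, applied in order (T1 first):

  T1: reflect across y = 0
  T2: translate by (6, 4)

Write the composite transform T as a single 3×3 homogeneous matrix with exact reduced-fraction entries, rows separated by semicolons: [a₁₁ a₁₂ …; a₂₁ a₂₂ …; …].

T1 = [1 0 0; 0 -1 0; 0 0 1]
T2·T1 = [1 0 6; 0 -1 4; 0 0 1]

T = [1 0 6; 0 -1 4; 0 0 1]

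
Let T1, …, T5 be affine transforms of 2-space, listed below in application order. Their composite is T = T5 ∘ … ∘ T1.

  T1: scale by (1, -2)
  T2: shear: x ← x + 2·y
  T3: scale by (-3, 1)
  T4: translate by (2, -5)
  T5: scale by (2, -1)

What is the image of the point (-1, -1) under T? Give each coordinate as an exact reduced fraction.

T(p) = (-14, 3)

T1 scale by (1, -2): (-1, -1) → (-1, 2)
T2 shear: x ← x + 2·y: (-1, 2) → (3, 2)
T3 scale by (-3, 1): (3, 2) → (-9, 2)
T4 translate by (2, -5): (-9, 2) → (-7, -3)
T5 scale by (2, -1): (-7, -3) → (-14, 3)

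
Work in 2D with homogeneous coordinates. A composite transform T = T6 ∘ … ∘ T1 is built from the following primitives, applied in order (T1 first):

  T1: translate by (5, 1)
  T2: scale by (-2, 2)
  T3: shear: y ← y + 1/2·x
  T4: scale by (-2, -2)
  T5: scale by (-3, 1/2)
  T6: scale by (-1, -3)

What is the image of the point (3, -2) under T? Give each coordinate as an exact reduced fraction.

T(p) = (96, -30)

T1 translate by (5, 1): (3, -2) → (8, -1)
T2 scale by (-2, 2): (8, -1) → (-16, -2)
T3 shear: y ← y + 1/2·x: (-16, -2) → (-16, -10)
T4 scale by (-2, -2): (-16, -10) → (32, 20)
T5 scale by (-3, 1/2): (32, 20) → (-96, 10)
T6 scale by (-1, -3): (-96, 10) → (96, -30)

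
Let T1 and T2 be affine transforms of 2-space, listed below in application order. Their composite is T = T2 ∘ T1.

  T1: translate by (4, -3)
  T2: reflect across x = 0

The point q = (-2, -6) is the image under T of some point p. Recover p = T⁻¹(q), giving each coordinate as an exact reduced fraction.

T1 = [1 0 4; 0 1 -3; 0 0 1]
T2·T1 = [-1 0 -4; 0 1 -3; 0 0 1]
det M = -1; M⁻¹ = [-1 0 -4; 0 1 3; 0 0 1]
M⁻¹ · (-2, -6)ᵀ = (-2, -3)ᵀ

p = (-2, -3)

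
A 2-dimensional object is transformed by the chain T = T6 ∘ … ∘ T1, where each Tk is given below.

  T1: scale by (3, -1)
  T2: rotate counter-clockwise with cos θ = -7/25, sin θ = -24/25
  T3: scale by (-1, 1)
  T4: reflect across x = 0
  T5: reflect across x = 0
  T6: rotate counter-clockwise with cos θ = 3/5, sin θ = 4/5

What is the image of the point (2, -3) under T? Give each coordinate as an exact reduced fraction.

T1 scale by (3, -1): (2, -3) → (6, 3)
T2 rotate counter-clockwise with cos θ = -7/25, sin θ = -24/25: (6, 3) → (6/5, -33/5)
T3 scale by (-1, 1): (6/5, -33/5) → (-6/5, -33/5)
T4 reflect across x = 0: (-6/5, -33/5) → (6/5, -33/5)
T5 reflect across x = 0: (6/5, -33/5) → (-6/5, -33/5)
T6 rotate counter-clockwise with cos θ = 3/5, sin θ = 4/5: (-6/5, -33/5) → (114/25, -123/25)

T(p) = (114/25, -123/25)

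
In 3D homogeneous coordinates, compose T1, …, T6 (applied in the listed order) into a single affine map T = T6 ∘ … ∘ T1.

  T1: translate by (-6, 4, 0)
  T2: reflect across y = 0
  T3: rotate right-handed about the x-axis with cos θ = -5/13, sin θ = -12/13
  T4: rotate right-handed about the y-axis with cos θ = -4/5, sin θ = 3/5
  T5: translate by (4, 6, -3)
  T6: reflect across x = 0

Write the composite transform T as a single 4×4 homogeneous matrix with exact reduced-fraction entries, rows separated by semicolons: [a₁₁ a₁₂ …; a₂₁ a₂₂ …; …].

T = [4/5 -36/65 3/13 -716/65; 0 5/13 12/13 98/13; -3/5 -48/65 4/13 -153/65; 0 0 0 1]

T1 = [1 0 0 -6; 0 1 0 4; 0 0 1 0; 0 0 0 1]
T2·T1 = [1 0 0 -6; 0 -1 0 -4; 0 0 1 0; 0 0 0 1]
T3·…·T1 = [1 0 0 -6; 0 5/13 12/13 20/13; 0 12/13 -5/13 48/13; 0 0 0 1]
T4·…·T1 = [-4/5 36/65 -3/13 456/65; 0 5/13 12/13 20/13; -3/5 -48/65 4/13 42/65; 0 0 0 1]
T5·…·T1 = [-4/5 36/65 -3/13 716/65; 0 5/13 12/13 98/13; -3/5 -48/65 4/13 -153/65; 0 0 0 1]
T6·…·T1 = [4/5 -36/65 3/13 -716/65; 0 5/13 12/13 98/13; -3/5 -48/65 4/13 -153/65; 0 0 0 1]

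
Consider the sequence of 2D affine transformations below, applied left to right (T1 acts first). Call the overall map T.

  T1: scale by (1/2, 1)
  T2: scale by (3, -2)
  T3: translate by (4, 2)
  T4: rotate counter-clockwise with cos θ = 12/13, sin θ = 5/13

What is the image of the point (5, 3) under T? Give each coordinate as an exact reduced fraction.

T(p) = (158/13, 19/26)

T1 scale by (1/2, 1): (5, 3) → (5/2, 3)
T2 scale by (3, -2): (5/2, 3) → (15/2, -6)
T3 translate by (4, 2): (15/2, -6) → (23/2, -4)
T4 rotate counter-clockwise with cos θ = 12/13, sin θ = 5/13: (23/2, -4) → (158/13, 19/26)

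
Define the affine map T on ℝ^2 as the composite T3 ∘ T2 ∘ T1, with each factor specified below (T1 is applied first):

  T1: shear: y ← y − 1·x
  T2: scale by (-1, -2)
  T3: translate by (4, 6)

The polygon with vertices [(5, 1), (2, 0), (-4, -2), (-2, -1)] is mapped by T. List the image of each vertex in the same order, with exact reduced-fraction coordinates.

T1 shear: y ← y − 1·x: (5, 1) → (5, -4); (2, 0) → (2, -2); (-4, -2) → (-4, 2); (-2, -1) → (-2, 1)
T2 scale by (-1, -2): (5, -4) → (-5, 8); (2, -2) → (-2, 4); (-4, 2) → (4, -4); (-2, 1) → (2, -2)
T3 translate by (4, 6): (-5, 8) → (-1, 14); (-2, 4) → (2, 10); (4, -4) → (8, 2); (2, -2) → (6, 4)

image vertices: (-1, 14), (2, 10), (8, 2), (6, 4)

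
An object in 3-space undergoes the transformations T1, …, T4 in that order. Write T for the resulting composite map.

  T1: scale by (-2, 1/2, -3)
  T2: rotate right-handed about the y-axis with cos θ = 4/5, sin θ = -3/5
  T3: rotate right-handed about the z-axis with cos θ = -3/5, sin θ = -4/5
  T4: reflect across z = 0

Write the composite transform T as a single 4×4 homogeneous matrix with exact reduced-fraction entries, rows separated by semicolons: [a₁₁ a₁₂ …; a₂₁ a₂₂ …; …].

T = [24/25 2/5 -27/25 0; 32/25 -3/10 -36/25 0; 6/5 0 12/5 0; 0 0 0 1]

T1 = [-2 0 0 0; 0 1/2 0 0; 0 0 -3 0; 0 0 0 1]
T2·T1 = [-8/5 0 9/5 0; 0 1/2 0 0; -6/5 0 -12/5 0; 0 0 0 1]
T3·…·T1 = [24/25 2/5 -27/25 0; 32/25 -3/10 -36/25 0; -6/5 0 -12/5 0; 0 0 0 1]
T4·…·T1 = [24/25 2/5 -27/25 0; 32/25 -3/10 -36/25 0; 6/5 0 12/5 0; 0 0 0 1]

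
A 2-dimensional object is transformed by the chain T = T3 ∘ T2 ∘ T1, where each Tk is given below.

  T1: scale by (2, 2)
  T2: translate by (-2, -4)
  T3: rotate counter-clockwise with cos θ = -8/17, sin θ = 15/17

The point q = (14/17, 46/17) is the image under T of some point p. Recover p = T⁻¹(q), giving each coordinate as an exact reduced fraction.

T1 = [2 0 0; 0 2 0; 0 0 1]
T2·T1 = [2 0 -2; 0 2 -4; 0 0 1]
T3·…·T1 = [-16/17 -30/17 76/17; 30/17 -16/17 2/17; 0 0 1]
det M = 4; M⁻¹ = [-4/17 15/34 1; -15/34 -4/17 2; 0 0 1]
M⁻¹ · (14/17, 46/17)ᵀ = (2, 1)ᵀ

p = (2, 1)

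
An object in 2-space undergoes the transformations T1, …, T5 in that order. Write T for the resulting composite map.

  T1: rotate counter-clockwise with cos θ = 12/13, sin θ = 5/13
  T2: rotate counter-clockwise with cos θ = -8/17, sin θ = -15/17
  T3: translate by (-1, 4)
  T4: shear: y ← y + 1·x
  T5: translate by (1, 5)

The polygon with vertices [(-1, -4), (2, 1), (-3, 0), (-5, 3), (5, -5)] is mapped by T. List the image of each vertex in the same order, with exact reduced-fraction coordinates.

T1 rotate counter-clockwise with cos θ = 12/13, sin θ = 5/13: (-1, -4) → (8/13, -53/13); (2, 1) → (19/13, 22/13); (-3, 0) → (-36/13, -15/13); (-5, 3) → (-75/13, 11/13); (5, -5) → (85/13, -35/13)
T2 rotate counter-clockwise with cos θ = -8/17, sin θ = -15/17: (8/13, -53/13) → (-859/221, 304/221); (19/13, 22/13) → (178/221, -461/221); (-36/13, -15/13) → (63/221, 660/221); (-75/13, 11/13) → (45/13, 61/13); (85/13, -35/13) → (-1205/221, -995/221)
T3 translate by (-1, 4): (-859/221, 304/221) → (-1080/221, 1188/221); (178/221, -461/221) → (-43/221, 423/221); (63/221, 660/221) → (-158/221, 1544/221); (45/13, 61/13) → (32/13, 113/13); (-1205/221, -995/221) → (-1426/221, -111/221)
T4 shear: y ← y + 1·x: (-1080/221, 1188/221) → (-1080/221, 108/221); (-43/221, 423/221) → (-43/221, 380/221); (-158/221, 1544/221) → (-158/221, 1386/221); (32/13, 113/13) → (32/13, 145/13); (-1426/221, -111/221) → (-1426/221, -1537/221)
T5 translate by (1, 5): (-1080/221, 108/221) → (-859/221, 1213/221); (-43/221, 380/221) → (178/221, 1485/221); (-158/221, 1386/221) → (63/221, 2491/221); (32/13, 145/13) → (45/13, 210/13); (-1426/221, -1537/221) → (-1205/221, -432/221)

image vertices: (-859/221, 1213/221), (178/221, 1485/221), (63/221, 2491/221), (45/13, 210/13), (-1205/221, -432/221)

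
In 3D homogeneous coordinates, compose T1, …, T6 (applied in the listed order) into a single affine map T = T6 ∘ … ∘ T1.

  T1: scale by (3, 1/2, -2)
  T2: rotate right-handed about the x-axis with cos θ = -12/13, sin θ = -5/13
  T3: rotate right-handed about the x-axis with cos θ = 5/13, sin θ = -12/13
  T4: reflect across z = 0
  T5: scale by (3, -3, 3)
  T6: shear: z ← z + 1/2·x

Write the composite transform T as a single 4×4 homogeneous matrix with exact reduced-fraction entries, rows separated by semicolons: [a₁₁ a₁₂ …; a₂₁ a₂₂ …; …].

T1 = [3 0 0 0; 0 1/2 0 0; 0 0 -2 0; 0 0 0 1]
T2·T1 = [3 0 0 0; 0 -6/13 -10/13 0; 0 -5/26 24/13 0; 0 0 0 1]
T3·…·T1 = [3 0 0 0; 0 -60/169 238/169 0; 0 119/338 240/169 0; 0 0 0 1]
T4·…·T1 = [3 0 0 0; 0 -60/169 238/169 0; 0 -119/338 -240/169 0; 0 0 0 1]
T5·…·T1 = [9 0 0 0; 0 180/169 -714/169 0; 0 -357/338 -720/169 0; 0 0 0 1]
T6·…·T1 = [9 0 0 0; 0 180/169 -714/169 0; 9/2 -357/338 -720/169 0; 0 0 0 1]

T = [9 0 0 0; 0 180/169 -714/169 0; 9/2 -357/338 -720/169 0; 0 0 0 1]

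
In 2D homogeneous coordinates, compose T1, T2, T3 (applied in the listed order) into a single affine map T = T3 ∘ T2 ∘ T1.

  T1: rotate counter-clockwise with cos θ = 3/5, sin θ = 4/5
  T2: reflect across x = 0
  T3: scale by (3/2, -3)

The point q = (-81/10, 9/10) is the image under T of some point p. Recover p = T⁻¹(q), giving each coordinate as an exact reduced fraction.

T1 = [3/5 -4/5 0; 4/5 3/5 0; 0 0 1]
T2·T1 = [-3/5 4/5 0; 4/5 3/5 0; 0 0 1]
T3·…·T1 = [-9/10 6/5 0; -12/5 -9/5 0; 0 0 1]
det M = 9/2; M⁻¹ = [-2/5 -4/15 0; 8/15 -1/5 0; 0 0 1]
M⁻¹ · (-81/10, 9/10)ᵀ = (3, -9/2)ᵀ

p = (3, -9/2)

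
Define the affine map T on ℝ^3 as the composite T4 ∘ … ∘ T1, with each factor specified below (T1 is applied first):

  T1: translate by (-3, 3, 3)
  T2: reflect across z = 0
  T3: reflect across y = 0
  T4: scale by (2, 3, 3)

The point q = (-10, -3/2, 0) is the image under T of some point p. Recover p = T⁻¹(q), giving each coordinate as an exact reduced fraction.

T1 = [1 0 0 -3; 0 1 0 3; 0 0 1 3; 0 0 0 1]
T2·T1 = [1 0 0 -3; 0 1 0 3; 0 0 -1 -3; 0 0 0 1]
T3·…·T1 = [1 0 0 -3; 0 -1 0 -3; 0 0 -1 -3; 0 0 0 1]
T4·…·T1 = [2 0 0 -6; 0 -3 0 -9; 0 0 -3 -9; 0 0 0 1]
det M = 18; M⁻¹ = [1/2 0 0 3; 0 -1/3 0 -3; 0 0 -1/3 -3; 0 0 0 1]
M⁻¹ · (-10, -3/2, 0)ᵀ = (-2, -5/2, -3)ᵀ

p = (-2, -5/2, -3)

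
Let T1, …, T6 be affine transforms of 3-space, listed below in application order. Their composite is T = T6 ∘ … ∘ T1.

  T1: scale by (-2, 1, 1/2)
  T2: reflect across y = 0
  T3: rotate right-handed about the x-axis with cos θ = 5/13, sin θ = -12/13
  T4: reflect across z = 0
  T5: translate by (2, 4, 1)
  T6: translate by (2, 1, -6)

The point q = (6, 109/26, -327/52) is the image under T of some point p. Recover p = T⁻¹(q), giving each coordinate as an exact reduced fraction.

p = (-1, 3/2, -1/2)

T1 = [-2 0 0 0; 0 1 0 0; 0 0 1/2 0; 0 0 0 1]
T2·T1 = [-2 0 0 0; 0 -1 0 0; 0 0 1/2 0; 0 0 0 1]
T3·…·T1 = [-2 0 0 0; 0 -5/13 6/13 0; 0 12/13 5/26 0; 0 0 0 1]
T4·…·T1 = [-2 0 0 0; 0 -5/13 6/13 0; 0 -12/13 -5/26 0; 0 0 0 1]
T5·…·T1 = [-2 0 0 2; 0 -5/13 6/13 4; 0 -12/13 -5/26 1; 0 0 0 1]
T6·…·T1 = [-2 0 0 4; 0 -5/13 6/13 5; 0 -12/13 -5/26 -5; 0 0 0 1]
det M = -1; M⁻¹ = [-1/2 0 0 2; 0 -5/13 -12/13 -35/13; 0 24/13 -10/13 -170/13; 0 0 0 1]
M⁻¹ · (6, 109/26, -327/52)ᵀ = (-1, 3/2, -1/2)ᵀ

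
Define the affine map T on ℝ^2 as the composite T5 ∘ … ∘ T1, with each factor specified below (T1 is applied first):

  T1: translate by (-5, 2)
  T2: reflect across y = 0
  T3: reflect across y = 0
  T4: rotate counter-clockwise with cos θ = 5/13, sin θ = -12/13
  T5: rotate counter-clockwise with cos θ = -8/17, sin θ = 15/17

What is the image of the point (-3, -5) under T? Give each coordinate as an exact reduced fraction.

T1 translate by (-5, 2): (-3, -5) → (-8, -3)
T2 reflect across y = 0: (-8, -3) → (-8, 3)
T3 reflect across y = 0: (-8, 3) → (-8, -3)
T4 rotate counter-clockwise with cos θ = 5/13, sin θ = -12/13: (-8, -3) → (-76/13, 81/13)
T5 rotate counter-clockwise with cos θ = -8/17, sin θ = 15/17: (-76/13, 81/13) → (-607/221, -1788/221)

T(p) = (-607/221, -1788/221)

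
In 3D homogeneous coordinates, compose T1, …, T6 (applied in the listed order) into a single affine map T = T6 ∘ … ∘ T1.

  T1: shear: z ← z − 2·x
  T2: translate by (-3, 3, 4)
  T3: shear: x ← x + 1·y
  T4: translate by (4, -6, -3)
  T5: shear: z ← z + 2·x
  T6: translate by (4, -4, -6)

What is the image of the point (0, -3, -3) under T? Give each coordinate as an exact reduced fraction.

T(p) = (5, -10, -6)

T1 shear: z ← z − 2·x: (0, -3, -3) → (0, -3, -3)
T2 translate by (-3, 3, 4): (0, -3, -3) → (-3, 0, 1)
T3 shear: x ← x + 1·y: (-3, 0, 1) → (-3, 0, 1)
T4 translate by (4, -6, -3): (-3, 0, 1) → (1, -6, -2)
T5 shear: z ← z + 2·x: (1, -6, -2) → (1, -6, 0)
T6 translate by (4, -4, -6): (1, -6, 0) → (5, -10, -6)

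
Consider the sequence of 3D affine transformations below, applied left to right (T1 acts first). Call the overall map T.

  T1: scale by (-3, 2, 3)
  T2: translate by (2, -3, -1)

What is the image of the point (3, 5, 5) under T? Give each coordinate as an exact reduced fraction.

T1 scale by (-3, 2, 3): (3, 5, 5) → (-9, 10, 15)
T2 translate by (2, -3, -1): (-9, 10, 15) → (-7, 7, 14)

T(p) = (-7, 7, 14)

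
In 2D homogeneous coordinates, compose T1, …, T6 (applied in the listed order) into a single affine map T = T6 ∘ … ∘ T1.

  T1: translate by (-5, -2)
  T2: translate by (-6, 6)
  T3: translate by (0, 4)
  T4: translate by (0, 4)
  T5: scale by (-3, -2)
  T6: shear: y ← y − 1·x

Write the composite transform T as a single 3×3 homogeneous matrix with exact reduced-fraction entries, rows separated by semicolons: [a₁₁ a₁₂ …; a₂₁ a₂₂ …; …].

T1 = [1 0 -5; 0 1 -2; 0 0 1]
T2·T1 = [1 0 -11; 0 1 4; 0 0 1]
T3·…·T1 = [1 0 -11; 0 1 8; 0 0 1]
T4·…·T1 = [1 0 -11; 0 1 12; 0 0 1]
T5·…·T1 = [-3 0 33; 0 -2 -24; 0 0 1]
T6·…·T1 = [-3 0 33; 3 -2 -57; 0 0 1]

T = [-3 0 33; 3 -2 -57; 0 0 1]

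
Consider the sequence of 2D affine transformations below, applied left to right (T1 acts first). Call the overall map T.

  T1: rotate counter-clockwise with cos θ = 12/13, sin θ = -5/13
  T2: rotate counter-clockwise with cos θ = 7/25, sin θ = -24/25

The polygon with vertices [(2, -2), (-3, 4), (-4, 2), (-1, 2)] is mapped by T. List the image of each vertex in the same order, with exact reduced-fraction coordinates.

T1 rotate counter-clockwise with cos θ = 12/13, sin θ = -5/13: (2, -2) → (14/13, -34/13); (-3, 4) → (-16/13, 63/13); (-4, 2) → (-38/13, 44/13); (-1, 2) → (-2/13, 29/13)
T2 rotate counter-clockwise with cos θ = 7/25, sin θ = -24/25: (14/13, -34/13) → (-718/325, -574/325); (-16/13, 63/13) → (56/13, 33/13); (-38/13, 44/13) → (158/65, 244/65); (-2/13, 29/13) → (682/325, 251/325)

image vertices: (-718/325, -574/325), (56/13, 33/13), (158/65, 244/65), (682/325, 251/325)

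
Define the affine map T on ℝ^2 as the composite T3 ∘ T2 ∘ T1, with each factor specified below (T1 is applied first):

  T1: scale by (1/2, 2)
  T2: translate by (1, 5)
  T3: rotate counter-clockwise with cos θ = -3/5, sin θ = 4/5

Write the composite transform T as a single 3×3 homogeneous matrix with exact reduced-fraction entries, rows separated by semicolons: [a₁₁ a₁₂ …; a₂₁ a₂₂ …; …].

T = [-3/10 -8/5 -23/5; 2/5 -6/5 -11/5; 0 0 1]

T1 = [1/2 0 0; 0 2 0; 0 0 1]
T2·T1 = [1/2 0 1; 0 2 5; 0 0 1]
T3·…·T1 = [-3/10 -8/5 -23/5; 2/5 -6/5 -11/5; 0 0 1]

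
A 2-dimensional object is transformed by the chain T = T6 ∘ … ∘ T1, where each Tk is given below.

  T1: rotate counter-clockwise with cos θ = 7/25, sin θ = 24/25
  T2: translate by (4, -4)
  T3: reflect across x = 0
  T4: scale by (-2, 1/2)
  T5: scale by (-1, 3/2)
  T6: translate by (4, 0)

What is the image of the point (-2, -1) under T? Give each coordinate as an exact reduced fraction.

T1 rotate counter-clockwise with cos θ = 7/25, sin θ = 24/25: (-2, -1) → (2/5, -11/5)
T2 translate by (4, -4): (2/5, -11/5) → (22/5, -31/5)
T3 reflect across x = 0: (22/5, -31/5) → (-22/5, -31/5)
T4 scale by (-2, 1/2): (-22/5, -31/5) → (44/5, -31/10)
T5 scale by (-1, 3/2): (44/5, -31/10) → (-44/5, -93/20)
T6 translate by (4, 0): (-44/5, -93/20) → (-24/5, -93/20)

T(p) = (-24/5, -93/20)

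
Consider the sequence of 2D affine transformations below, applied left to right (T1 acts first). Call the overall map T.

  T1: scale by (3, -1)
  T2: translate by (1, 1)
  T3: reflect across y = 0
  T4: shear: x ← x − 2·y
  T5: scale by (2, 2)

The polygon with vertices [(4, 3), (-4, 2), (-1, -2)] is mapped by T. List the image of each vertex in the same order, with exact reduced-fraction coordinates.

image vertices: (18, 4), (-26, 2), (8, -6)

T1 scale by (3, -1): (4, 3) → (12, -3); (-4, 2) → (-12, -2); (-1, -2) → (-3, 2)
T2 translate by (1, 1): (12, -3) → (13, -2); (-12, -2) → (-11, -1); (-3, 2) → (-2, 3)
T3 reflect across y = 0: (13, -2) → (13, 2); (-11, -1) → (-11, 1); (-2, 3) → (-2, -3)
T4 shear: x ← x − 2·y: (13, 2) → (9, 2); (-11, 1) → (-13, 1); (-2, -3) → (4, -3)
T5 scale by (2, 2): (9, 2) → (18, 4); (-13, 1) → (-26, 2); (4, -3) → (8, -6)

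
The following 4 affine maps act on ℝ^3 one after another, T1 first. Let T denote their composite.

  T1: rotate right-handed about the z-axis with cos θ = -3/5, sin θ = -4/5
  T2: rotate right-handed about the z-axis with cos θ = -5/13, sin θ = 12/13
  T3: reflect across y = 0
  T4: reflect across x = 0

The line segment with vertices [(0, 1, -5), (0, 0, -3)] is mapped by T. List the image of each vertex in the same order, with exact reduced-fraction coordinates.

image vertices: (-16/65, -63/65, -5), (0, 0, -3)

T1 rotate right-handed about the z-axis with cos θ = -3/5, sin θ = -4/5: (0, 1, -5) → (4/5, -3/5, -5); (0, 0, -3) → (0, 0, -3)
T2 rotate right-handed about the z-axis with cos θ = -5/13, sin θ = 12/13: (4/5, -3/5, -5) → (16/65, 63/65, -5); (0, 0, -3) → (0, 0, -3)
T3 reflect across y = 0: (16/65, 63/65, -5) → (16/65, -63/65, -5); (0, 0, -3) → (0, 0, -3)
T4 reflect across x = 0: (16/65, -63/65, -5) → (-16/65, -63/65, -5); (0, 0, -3) → (0, 0, -3)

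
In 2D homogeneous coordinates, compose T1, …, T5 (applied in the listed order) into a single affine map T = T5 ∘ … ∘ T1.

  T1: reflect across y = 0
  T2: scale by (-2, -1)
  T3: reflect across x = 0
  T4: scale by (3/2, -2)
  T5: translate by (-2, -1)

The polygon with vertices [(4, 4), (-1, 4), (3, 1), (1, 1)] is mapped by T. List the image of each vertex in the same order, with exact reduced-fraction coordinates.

image vertices: (10, -9), (-5, -9), (7, -3), (1, -3)

T1 reflect across y = 0: (4, 4) → (4, -4); (-1, 4) → (-1, -4); (3, 1) → (3, -1); (1, 1) → (1, -1)
T2 scale by (-2, -1): (4, -4) → (-8, 4); (-1, -4) → (2, 4); (3, -1) → (-6, 1); (1, -1) → (-2, 1)
T3 reflect across x = 0: (-8, 4) → (8, 4); (2, 4) → (-2, 4); (-6, 1) → (6, 1); (-2, 1) → (2, 1)
T4 scale by (3/2, -2): (8, 4) → (12, -8); (-2, 4) → (-3, -8); (6, 1) → (9, -2); (2, 1) → (3, -2)
T5 translate by (-2, -1): (12, -8) → (10, -9); (-3, -8) → (-5, -9); (9, -2) → (7, -3); (3, -2) → (1, -3)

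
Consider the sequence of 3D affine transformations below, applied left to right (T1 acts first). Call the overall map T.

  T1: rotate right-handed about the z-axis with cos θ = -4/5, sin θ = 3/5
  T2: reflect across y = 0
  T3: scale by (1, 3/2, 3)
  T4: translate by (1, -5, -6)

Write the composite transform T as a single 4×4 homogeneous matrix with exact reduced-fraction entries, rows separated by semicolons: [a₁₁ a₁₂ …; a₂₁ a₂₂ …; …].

T1 = [-4/5 -3/5 0 0; 3/5 -4/5 0 0; 0 0 1 0; 0 0 0 1]
T2·T1 = [-4/5 -3/5 0 0; -3/5 4/5 0 0; 0 0 1 0; 0 0 0 1]
T3·…·T1 = [-4/5 -3/5 0 0; -9/10 6/5 0 0; 0 0 3 0; 0 0 0 1]
T4·…·T1 = [-4/5 -3/5 0 1; -9/10 6/5 0 -5; 0 0 3 -6; 0 0 0 1]

T = [-4/5 -3/5 0 1; -9/10 6/5 0 -5; 0 0 3 -6; 0 0 0 1]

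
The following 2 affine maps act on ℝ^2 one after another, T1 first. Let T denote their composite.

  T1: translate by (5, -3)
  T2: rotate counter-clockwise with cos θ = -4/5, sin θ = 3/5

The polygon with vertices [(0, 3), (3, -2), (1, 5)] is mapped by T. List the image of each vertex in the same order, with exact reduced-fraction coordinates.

image vertices: (-4, 3), (-17/5, 44/5), (-6, 2)

T1 translate by (5, -3): (0, 3) → (5, 0); (3, -2) → (8, -5); (1, 5) → (6, 2)
T2 rotate counter-clockwise with cos θ = -4/5, sin θ = 3/5: (5, 0) → (-4, 3); (8, -5) → (-17/5, 44/5); (6, 2) → (-6, 2)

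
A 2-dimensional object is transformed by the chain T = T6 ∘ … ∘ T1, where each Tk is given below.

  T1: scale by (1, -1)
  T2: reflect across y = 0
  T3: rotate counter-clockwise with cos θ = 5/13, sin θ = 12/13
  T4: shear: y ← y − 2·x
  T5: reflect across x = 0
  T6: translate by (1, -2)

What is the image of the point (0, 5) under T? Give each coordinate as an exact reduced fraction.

T(p) = (73/13, 119/13)

T1 scale by (1, -1): (0, 5) → (0, -5)
T2 reflect across y = 0: (0, -5) → (0, 5)
T3 rotate counter-clockwise with cos θ = 5/13, sin θ = 12/13: (0, 5) → (-60/13, 25/13)
T4 shear: y ← y − 2·x: (-60/13, 25/13) → (-60/13, 145/13)
T5 reflect across x = 0: (-60/13, 145/13) → (60/13, 145/13)
T6 translate by (1, -2): (60/13, 145/13) → (73/13, 119/13)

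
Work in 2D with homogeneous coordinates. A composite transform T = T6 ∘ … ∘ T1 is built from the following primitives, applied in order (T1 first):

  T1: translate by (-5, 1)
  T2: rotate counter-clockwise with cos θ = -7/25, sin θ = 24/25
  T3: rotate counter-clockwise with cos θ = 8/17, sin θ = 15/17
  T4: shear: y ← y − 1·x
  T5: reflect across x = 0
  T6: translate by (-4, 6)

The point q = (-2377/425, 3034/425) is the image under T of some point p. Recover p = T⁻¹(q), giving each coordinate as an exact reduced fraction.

p = (4, -4)

T1 = [1 0 -5; 0 1 1; 0 0 1]
T2·T1 = [-7/25 -24/25 11/25; 24/25 -7/25 -127/25; 0 0 1]
T3·…·T1 = [-416/425 -87/425 1993/425; 87/425 -416/425 -851/425; 0 0 1]
T4·…·T1 = [-416/425 -87/425 1993/425; 503/425 -329/425 -2844/425; 0 0 1]
T5·…·T1 = [416/425 87/425 -1993/425; 503/425 -329/425 -2844/425; 0 0 1]
T6·…·T1 = [416/425 87/425 -3693/425; 503/425 -329/425 -294/425; 0 0 1]
det M = -1; M⁻¹ = [329/425 87/425 2919/425; 503/425 -416/425 4083/425; 0 0 1]
M⁻¹ · (-2377/425, 3034/425)ᵀ = (4, -4)ᵀ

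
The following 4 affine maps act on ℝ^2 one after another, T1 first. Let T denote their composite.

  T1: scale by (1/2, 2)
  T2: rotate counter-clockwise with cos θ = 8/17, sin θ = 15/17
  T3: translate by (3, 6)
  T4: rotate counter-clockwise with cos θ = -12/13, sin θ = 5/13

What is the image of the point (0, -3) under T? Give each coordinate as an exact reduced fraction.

T1 scale by (1/2, 2): (0, -3) → (0, -6)
T2 rotate counter-clockwise with cos θ = 8/17, sin θ = 15/17: (0, -6) → (90/17, -48/17)
T3 translate by (3, 6): (90/17, -48/17) → (141/17, 54/17)
T4 rotate counter-clockwise with cos θ = -12/13, sin θ = 5/13: (141/17, 54/17) → (-1962/221, 57/221)

T(p) = (-1962/221, 57/221)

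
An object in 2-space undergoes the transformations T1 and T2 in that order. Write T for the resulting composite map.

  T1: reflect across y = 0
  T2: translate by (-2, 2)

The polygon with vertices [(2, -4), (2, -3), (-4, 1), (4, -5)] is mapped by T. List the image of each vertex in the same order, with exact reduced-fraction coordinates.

T1 reflect across y = 0: (2, -4) → (2, 4); (2, -3) → (2, 3); (-4, 1) → (-4, -1); (4, -5) → (4, 5)
T2 translate by (-2, 2): (2, 4) → (0, 6); (2, 3) → (0, 5); (-4, -1) → (-6, 1); (4, 5) → (2, 7)

image vertices: (0, 6), (0, 5), (-6, 1), (2, 7)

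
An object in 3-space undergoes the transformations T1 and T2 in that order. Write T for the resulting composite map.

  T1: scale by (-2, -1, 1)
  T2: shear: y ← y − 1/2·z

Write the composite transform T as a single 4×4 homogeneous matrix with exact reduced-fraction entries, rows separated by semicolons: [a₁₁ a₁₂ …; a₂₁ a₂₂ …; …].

T1 = [-2 0 0 0; 0 -1 0 0; 0 0 1 0; 0 0 0 1]
T2·T1 = [-2 0 0 0; 0 -1 -1/2 0; 0 0 1 0; 0 0 0 1]

T = [-2 0 0 0; 0 -1 -1/2 0; 0 0 1 0; 0 0 0 1]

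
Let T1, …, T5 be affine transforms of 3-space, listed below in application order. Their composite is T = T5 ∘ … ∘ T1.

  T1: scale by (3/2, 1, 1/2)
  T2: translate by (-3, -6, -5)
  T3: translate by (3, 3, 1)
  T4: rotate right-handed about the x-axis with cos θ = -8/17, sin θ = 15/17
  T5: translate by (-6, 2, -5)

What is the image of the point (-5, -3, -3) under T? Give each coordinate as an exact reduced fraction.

T(p) = (-27/2, 329/34, -131/17)

T1 scale by (3/2, 1, 1/2): (-5, -3, -3) → (-15/2, -3, -3/2)
T2 translate by (-3, -6, -5): (-15/2, -3, -3/2) → (-21/2, -9, -13/2)
T3 translate by (3, 3, 1): (-21/2, -9, -13/2) → (-15/2, -6, -11/2)
T4 rotate right-handed about the x-axis with cos θ = -8/17, sin θ = 15/17: (-15/2, -6, -11/2) → (-15/2, 261/34, -46/17)
T5 translate by (-6, 2, -5): (-15/2, 261/34, -46/17) → (-27/2, 329/34, -131/17)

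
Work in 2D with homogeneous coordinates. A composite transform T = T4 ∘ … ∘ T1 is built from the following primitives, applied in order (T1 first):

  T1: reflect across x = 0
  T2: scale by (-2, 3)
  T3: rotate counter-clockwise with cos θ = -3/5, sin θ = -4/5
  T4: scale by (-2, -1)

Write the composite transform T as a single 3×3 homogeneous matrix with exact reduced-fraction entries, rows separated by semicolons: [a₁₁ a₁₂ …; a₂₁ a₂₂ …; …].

T = [12/5 -24/5 0; 8/5 9/5 0; 0 0 1]

T1 = [-1 0 0; 0 1 0; 0 0 1]
T2·T1 = [2 0 0; 0 3 0; 0 0 1]
T3·…·T1 = [-6/5 12/5 0; -8/5 -9/5 0; 0 0 1]
T4·…·T1 = [12/5 -24/5 0; 8/5 9/5 0; 0 0 1]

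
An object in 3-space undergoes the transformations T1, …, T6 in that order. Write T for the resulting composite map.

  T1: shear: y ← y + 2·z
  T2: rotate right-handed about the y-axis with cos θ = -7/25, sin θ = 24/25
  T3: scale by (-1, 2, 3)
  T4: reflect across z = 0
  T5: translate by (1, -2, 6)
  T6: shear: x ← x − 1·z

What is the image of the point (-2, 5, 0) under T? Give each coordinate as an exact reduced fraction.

T1 shear: y ← y + 2·z: (-2, 5, 0) → (-2, 5, 0)
T2 rotate right-handed about the y-axis with cos θ = -7/25, sin θ = 24/25: (-2, 5, 0) → (14/25, 5, 48/25)
T3 scale by (-1, 2, 3): (14/25, 5, 48/25) → (-14/25, 10, 144/25)
T4 reflect across z = 0: (-14/25, 10, 144/25) → (-14/25, 10, -144/25)
T5 translate by (1, -2, 6): (-14/25, 10, -144/25) → (11/25, 8, 6/25)
T6 shear: x ← x − 1·z: (11/25, 8, 6/25) → (1/5, 8, 6/25)

T(p) = (1/5, 8, 6/25)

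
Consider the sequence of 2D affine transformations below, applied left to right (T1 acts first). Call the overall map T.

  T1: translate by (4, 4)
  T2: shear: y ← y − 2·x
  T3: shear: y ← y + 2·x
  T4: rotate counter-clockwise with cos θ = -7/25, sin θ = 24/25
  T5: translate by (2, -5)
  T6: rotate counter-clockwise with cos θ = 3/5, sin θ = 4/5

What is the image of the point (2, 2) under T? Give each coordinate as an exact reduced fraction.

T(p) = (-316/125, -613/125)

T1 translate by (4, 4): (2, 2) → (6, 6)
T2 shear: y ← y − 2·x: (6, 6) → (6, -6)
T3 shear: y ← y + 2·x: (6, -6) → (6, 6)
T4 rotate counter-clockwise with cos θ = -7/25, sin θ = 24/25: (6, 6) → (-186/25, 102/25)
T5 translate by (2, -5): (-186/25, 102/25) → (-136/25, -23/25)
T6 rotate counter-clockwise with cos θ = 3/5, sin θ = 4/5: (-136/25, -23/25) → (-316/125, -613/125)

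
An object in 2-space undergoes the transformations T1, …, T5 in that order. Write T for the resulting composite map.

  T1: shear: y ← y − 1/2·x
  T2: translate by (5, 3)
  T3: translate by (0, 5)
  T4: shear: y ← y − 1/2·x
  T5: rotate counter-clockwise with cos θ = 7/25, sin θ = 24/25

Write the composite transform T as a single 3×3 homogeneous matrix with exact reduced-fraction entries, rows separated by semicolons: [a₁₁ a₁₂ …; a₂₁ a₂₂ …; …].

T = [31/25 -24/25 -97/25; 17/25 7/25 317/50; 0 0 1]

T1 = [1 0 0; -1/2 1 0; 0 0 1]
T2·T1 = [1 0 5; -1/2 1 3; 0 0 1]
T3·…·T1 = [1 0 5; -1/2 1 8; 0 0 1]
T4·…·T1 = [1 0 5; -1 1 11/2; 0 0 1]
T5·…·T1 = [31/25 -24/25 -97/25; 17/25 7/25 317/50; 0 0 1]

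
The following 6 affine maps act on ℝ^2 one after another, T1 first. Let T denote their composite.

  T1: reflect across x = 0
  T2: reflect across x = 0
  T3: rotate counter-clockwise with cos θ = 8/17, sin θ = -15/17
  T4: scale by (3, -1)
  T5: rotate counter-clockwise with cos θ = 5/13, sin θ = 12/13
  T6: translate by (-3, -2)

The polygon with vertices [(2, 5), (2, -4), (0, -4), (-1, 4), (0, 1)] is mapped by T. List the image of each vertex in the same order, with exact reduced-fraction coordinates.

image vertices: (822/221, 2784/221), (-159/17, -132/17), (-1947/221, -2442/221), (681/221, 1195/221), (-342/221, 58/221)

T1 reflect across x = 0: (2, 5) → (-2, 5); (2, -4) → (-2, -4); (0, -4) → (0, -4); (-1, 4) → (1, 4); (0, 1) → (0, 1)
T2 reflect across x = 0: (-2, 5) → (2, 5); (-2, -4) → (2, -4); (0, -4) → (0, -4); (1, 4) → (-1, 4); (0, 1) → (0, 1)
T3 rotate counter-clockwise with cos θ = 8/17, sin θ = -15/17: (2, 5) → (91/17, 10/17); (2, -4) → (-44/17, -62/17); (0, -4) → (-60/17, -32/17); (-1, 4) → (52/17, 47/17); (0, 1) → (15/17, 8/17)
T4 scale by (3, -1): (91/17, 10/17) → (273/17, -10/17); (-44/17, -62/17) → (-132/17, 62/17); (-60/17, -32/17) → (-180/17, 32/17); (52/17, 47/17) → (156/17, -47/17); (15/17, 8/17) → (45/17, -8/17)
T5 rotate counter-clockwise with cos θ = 5/13, sin θ = 12/13: (273/17, -10/17) → (1485/221, 3226/221); (-132/17, 62/17) → (-108/17, -98/17); (-180/17, 32/17) → (-1284/221, -2000/221); (156/17, -47/17) → (1344/221, 1637/221); (45/17, -8/17) → (321/221, 500/221)
T6 translate by (-3, -2): (1485/221, 3226/221) → (822/221, 2784/221); (-108/17, -98/17) → (-159/17, -132/17); (-1284/221, -2000/221) → (-1947/221, -2442/221); (1344/221, 1637/221) → (681/221, 1195/221); (321/221, 500/221) → (-342/221, 58/221)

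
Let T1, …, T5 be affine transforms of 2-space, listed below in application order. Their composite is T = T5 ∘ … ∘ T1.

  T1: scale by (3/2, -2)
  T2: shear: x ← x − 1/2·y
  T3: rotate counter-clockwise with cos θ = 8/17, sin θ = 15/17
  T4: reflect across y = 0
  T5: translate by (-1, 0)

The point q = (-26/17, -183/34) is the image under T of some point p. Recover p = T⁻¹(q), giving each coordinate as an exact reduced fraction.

T1 = [3/2 0 0; 0 -2 0; 0 0 1]
T2·T1 = [3/2 1 0; 0 -2 0; 0 0 1]
T3·…·T1 = [12/17 38/17 0; 45/34 -1/17 0; 0 0 1]
T4·…·T1 = [12/17 38/17 0; -45/34 1/17 0; 0 0 1]
T5·…·T1 = [12/17 38/17 -1; -45/34 1/17 0; 0 0 1]
det M = 3; M⁻¹ = [1/51 -38/51 1/51; 15/34 4/17 15/34; 0 0 1]
M⁻¹ · (-26/17, -183/34)ᵀ = (4, -3/2)ᵀ

p = (4, -3/2)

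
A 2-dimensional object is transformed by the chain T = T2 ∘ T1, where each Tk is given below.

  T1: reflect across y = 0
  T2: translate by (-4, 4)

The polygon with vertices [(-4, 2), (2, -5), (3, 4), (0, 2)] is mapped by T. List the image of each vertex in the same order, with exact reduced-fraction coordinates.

T1 reflect across y = 0: (-4, 2) → (-4, -2); (2, -5) → (2, 5); (3, 4) → (3, -4); (0, 2) → (0, -2)
T2 translate by (-4, 4): (-4, -2) → (-8, 2); (2, 5) → (-2, 9); (3, -4) → (-1, 0); (0, -2) → (-4, 2)

image vertices: (-8, 2), (-2, 9), (-1, 0), (-4, 2)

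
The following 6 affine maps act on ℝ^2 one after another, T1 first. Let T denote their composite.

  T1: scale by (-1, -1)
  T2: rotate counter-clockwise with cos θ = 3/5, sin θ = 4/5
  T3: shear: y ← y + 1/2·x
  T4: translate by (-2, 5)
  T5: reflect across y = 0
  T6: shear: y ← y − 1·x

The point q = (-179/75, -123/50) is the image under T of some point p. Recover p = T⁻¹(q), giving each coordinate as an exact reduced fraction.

p = (1/5, -1/3)

T1 = [-1 0 0; 0 -1 0; 0 0 1]
T2·T1 = [-3/5 4/5 0; -4/5 -3/5 0; 0 0 1]
T3·…·T1 = [-3/5 4/5 0; -11/10 -1/5 0; 0 0 1]
T4·…·T1 = [-3/5 4/5 -2; -11/10 -1/5 5; 0 0 1]
T5·…·T1 = [-3/5 4/5 -2; 11/10 1/5 -5; 0 0 1]
T6·…·T1 = [-3/5 4/5 -2; 17/10 -3/5 -3; 0 0 1]
det M = -1; M⁻¹ = [3/5 4/5 18/5; 17/10 3/5 26/5; 0 0 1]
M⁻¹ · (-179/75, -123/50)ᵀ = (1/5, -1/3)ᵀ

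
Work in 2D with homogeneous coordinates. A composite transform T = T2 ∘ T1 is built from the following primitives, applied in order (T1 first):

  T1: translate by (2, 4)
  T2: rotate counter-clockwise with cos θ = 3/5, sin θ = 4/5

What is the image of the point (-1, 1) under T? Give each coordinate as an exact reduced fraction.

T(p) = (-17/5, 19/5)

T1 translate by (2, 4): (-1, 1) → (1, 5)
T2 rotate counter-clockwise with cos θ = 3/5, sin θ = 4/5: (1, 5) → (-17/5, 19/5)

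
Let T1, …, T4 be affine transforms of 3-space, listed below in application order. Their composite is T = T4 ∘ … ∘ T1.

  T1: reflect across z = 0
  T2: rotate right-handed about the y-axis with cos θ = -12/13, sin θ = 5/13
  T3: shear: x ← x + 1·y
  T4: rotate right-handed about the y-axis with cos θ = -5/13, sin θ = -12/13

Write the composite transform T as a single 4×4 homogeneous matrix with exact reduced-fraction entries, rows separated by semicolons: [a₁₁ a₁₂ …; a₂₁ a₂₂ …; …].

T1 = [1 0 0 0; 0 1 0 0; 0 0 -1 0; 0 0 0 1]
T2·T1 = [-12/13 0 -5/13 0; 0 1 0 0; -5/13 0 12/13 0; 0 0 0 1]
T3·…·T1 = [-12/13 1 -5/13 0; 0 1 0 0; -5/13 0 12/13 0; 0 0 0 1]
T4·…·T1 = [120/169 -5/13 -119/169 0; 0 1 0 0; -119/169 12/13 -120/169 0; 0 0 0 1]

T = [120/169 -5/13 -119/169 0; 0 1 0 0; -119/169 12/13 -120/169 0; 0 0 0 1]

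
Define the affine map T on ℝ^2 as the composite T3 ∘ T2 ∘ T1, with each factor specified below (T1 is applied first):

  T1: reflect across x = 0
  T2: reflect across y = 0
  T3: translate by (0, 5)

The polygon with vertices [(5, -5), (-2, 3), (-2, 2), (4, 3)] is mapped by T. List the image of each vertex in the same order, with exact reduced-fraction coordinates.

T1 reflect across x = 0: (5, -5) → (-5, -5); (-2, 3) → (2, 3); (-2, 2) → (2, 2); (4, 3) → (-4, 3)
T2 reflect across y = 0: (-5, -5) → (-5, 5); (2, 3) → (2, -3); (2, 2) → (2, -2); (-4, 3) → (-4, -3)
T3 translate by (0, 5): (-5, 5) → (-5, 10); (2, -3) → (2, 2); (2, -2) → (2, 3); (-4, -3) → (-4, 2)

image vertices: (-5, 10), (2, 2), (2, 3), (-4, 2)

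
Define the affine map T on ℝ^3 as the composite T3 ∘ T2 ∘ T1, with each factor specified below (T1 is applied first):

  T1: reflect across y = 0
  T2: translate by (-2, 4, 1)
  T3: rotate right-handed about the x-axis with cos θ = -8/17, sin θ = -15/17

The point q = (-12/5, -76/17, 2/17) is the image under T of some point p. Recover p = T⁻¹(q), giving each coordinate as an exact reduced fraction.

p = (-2/5, 2, -5)

T1 = [1 0 0 0; 0 -1 0 0; 0 0 1 0; 0 0 0 1]
T2·T1 = [1 0 0 -2; 0 -1 0 4; 0 0 1 1; 0 0 0 1]
T3·…·T1 = [1 0 0 -2; 0 8/17 15/17 -1; 0 15/17 -8/17 -4; 0 0 0 1]
det M = -1; M⁻¹ = [1 0 0 2; 0 8/17 15/17 4; 0 15/17 -8/17 -1; 0 0 0 1]
M⁻¹ · (-12/5, -76/17, 2/17)ᵀ = (-2/5, 2, -5)ᵀ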